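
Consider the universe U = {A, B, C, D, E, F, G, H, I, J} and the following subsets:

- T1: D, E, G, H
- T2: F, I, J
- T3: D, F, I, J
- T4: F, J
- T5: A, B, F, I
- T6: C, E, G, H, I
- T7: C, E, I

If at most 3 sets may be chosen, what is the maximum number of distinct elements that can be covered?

10

Choosing T3, T5, T6 covers {A, B, C, D, E, F, G, H, I, J} — 10 elements.
That is all 10 elements.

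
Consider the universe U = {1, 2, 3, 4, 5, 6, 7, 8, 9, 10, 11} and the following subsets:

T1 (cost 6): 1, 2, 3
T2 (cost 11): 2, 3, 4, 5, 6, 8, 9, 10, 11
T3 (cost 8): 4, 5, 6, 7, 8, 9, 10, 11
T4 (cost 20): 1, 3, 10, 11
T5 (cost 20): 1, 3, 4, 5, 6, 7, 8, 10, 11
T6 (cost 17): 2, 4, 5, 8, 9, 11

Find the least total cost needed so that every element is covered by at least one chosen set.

14

T1, T3 cover every element at cost 6 + 8 = 14.
Any cover uses at least 2 sets; among all covering selections none totals below 14.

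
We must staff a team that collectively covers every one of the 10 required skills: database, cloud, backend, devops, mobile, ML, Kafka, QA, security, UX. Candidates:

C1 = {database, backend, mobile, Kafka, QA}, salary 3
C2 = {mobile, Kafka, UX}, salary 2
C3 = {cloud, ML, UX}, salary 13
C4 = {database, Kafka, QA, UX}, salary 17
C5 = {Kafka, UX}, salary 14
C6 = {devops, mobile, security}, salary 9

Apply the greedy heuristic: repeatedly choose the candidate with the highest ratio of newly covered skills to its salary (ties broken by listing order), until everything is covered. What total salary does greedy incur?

Pick 1: C1 adds 5 new (database, backend, mobile, Kafka, QA) at salary 3 (ratio 5/3).
Pick 2: C2 adds 1 new (UX) at salary 2 (ratio 1/2).
Pick 3: C6 adds 2 new (devops, security) at salary 9 (ratio 2/9).
Pick 4: C3 adds 2 new (cloud, ML) at salary 13 (ratio 2/13).
Greedy total salary: 3 + 2 + 9 + 13 = 27. (The true optimum is 25, so greedy overshoots here.)

27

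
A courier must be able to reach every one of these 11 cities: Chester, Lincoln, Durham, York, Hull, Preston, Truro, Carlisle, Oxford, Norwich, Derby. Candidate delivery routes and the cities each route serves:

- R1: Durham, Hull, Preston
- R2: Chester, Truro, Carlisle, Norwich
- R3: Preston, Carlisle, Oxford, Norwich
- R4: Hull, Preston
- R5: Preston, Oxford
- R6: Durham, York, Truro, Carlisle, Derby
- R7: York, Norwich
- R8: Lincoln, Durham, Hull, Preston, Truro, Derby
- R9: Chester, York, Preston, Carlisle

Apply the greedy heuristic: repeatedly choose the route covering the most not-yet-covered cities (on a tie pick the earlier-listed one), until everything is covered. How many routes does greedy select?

4

Pick 1: R8 covers 6 new cities (Lincoln, Durham, Hull, Preston, Truro, Derby).
Pick 2: R2 covers 3 new cities (Chester, Carlisle, Norwich).
Pick 3: R3 covers 1 new cities (Oxford).
Pick 4: R6 covers 1 new cities (York).
Greedy uses 4 routes. (The true minimum is 3.)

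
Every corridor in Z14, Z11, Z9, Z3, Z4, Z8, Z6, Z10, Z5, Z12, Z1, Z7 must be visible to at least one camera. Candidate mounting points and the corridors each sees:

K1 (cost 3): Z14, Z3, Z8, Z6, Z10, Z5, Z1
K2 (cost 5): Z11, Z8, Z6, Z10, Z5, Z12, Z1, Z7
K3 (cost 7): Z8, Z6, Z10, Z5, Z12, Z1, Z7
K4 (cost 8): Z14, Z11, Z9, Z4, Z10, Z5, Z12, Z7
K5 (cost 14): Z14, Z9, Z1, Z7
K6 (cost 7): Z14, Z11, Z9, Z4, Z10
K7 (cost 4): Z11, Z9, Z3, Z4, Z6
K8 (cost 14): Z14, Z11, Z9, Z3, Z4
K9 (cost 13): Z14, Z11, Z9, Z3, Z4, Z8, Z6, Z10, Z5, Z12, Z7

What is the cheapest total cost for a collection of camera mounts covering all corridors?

11

K1, K4 cover every corridor at cost 3 + 8 = 11.
Any cover uses at least 2 camera mounts; among all covering selections none totals below 11.
Greedy by coverage-per-cost would pick K1, K7, K2 for 12 — worse than the optimum 11.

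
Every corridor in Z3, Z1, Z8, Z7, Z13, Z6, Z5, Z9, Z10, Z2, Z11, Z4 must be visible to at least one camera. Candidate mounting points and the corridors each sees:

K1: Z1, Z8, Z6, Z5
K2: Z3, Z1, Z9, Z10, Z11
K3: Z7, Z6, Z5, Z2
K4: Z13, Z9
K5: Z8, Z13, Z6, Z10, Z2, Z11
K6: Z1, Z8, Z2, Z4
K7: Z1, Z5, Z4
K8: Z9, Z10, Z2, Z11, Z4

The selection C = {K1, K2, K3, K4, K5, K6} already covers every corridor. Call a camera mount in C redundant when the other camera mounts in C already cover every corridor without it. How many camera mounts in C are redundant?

Drop K1: the rest still cover every corridor — redundant.
Drop K2: Z3 uncovered — not redundant.
Drop K3: Z7 uncovered — not redundant.
Drop K4: the rest still cover every corridor — redundant.
Drop K5: the rest still cover every corridor — redundant.
Drop K6: Z4 uncovered — not redundant.
3 redundant: K1, K4, K5.

3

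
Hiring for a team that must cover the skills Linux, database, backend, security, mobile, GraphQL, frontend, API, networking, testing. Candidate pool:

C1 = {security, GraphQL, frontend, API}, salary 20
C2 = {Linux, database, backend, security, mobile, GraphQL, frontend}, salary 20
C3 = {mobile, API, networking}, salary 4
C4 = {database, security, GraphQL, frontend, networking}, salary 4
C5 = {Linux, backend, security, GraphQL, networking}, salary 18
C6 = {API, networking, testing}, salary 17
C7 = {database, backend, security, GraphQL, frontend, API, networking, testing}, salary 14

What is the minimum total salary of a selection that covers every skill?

34

C2, C7 cover every skill at salary 20 + 14 = 34.
Any cover uses at least 2 candidates; among all covering selections none totals below 34.
Greedy by coverage-per-salary would pick C4, C3, C7, C5 for 40 — worse than the optimum 34.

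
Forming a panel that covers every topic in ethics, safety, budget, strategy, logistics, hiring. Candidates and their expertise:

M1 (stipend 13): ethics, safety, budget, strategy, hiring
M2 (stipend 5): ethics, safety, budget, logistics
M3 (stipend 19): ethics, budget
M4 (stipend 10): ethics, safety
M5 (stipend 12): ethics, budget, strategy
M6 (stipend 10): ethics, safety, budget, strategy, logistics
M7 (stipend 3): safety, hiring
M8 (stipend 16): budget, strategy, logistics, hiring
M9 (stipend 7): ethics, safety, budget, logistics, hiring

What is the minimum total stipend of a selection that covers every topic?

M6, M7 cover every topic at stipend 10 + 3 = 13.
Any cover uses at least 2 members; among all covering selections none totals below 13.
Greedy by coverage-per-stipend would pick M2, M7, M6 for 18 — worse than the optimum 13.

13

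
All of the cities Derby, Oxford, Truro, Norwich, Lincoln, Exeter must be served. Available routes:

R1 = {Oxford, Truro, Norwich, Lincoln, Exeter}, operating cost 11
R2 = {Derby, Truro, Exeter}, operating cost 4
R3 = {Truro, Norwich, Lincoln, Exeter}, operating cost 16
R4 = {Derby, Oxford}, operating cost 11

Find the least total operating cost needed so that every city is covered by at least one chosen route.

R1, R2 cover every city at operating cost 11 + 4 = 15.
Any cover uses at least 2 routes; among all covering selections none totals below 15.

15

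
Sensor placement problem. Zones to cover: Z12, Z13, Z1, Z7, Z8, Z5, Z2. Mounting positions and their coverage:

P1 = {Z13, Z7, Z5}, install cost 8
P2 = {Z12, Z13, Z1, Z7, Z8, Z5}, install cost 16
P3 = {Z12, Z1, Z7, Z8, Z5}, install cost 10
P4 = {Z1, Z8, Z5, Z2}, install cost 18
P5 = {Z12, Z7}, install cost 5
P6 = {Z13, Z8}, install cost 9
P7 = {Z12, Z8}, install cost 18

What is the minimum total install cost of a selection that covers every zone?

31

P1, P4, P5 cover every zone at install cost 8 + 18 + 5 = 31.
Any cover uses at least 2 sensor positions; among all covering selections none totals below 31.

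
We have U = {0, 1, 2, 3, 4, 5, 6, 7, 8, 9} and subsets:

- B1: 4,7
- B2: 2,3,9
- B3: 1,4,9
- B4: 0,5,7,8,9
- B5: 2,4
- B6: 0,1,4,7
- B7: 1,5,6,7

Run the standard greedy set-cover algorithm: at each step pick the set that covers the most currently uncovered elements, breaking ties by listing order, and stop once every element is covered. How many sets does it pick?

4

Pick 1: B4 covers 5 new elements (0, 5, 7, 8, 9).
Pick 2: B2 covers 2 new elements (2, 3).
Pick 3: B3 covers 2 new elements (1, 4).
Pick 4: B7 covers 1 new elements (6).
Greedy uses 4 sets.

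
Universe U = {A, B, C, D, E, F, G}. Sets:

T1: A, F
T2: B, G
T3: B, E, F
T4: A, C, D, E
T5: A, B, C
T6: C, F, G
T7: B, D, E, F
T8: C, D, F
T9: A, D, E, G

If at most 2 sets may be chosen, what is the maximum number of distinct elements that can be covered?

6

Choosing T2, T4 covers {A, B, C, D, E, G} — 6 elements.
No choice of 2 sets does better; here F is left uncovered.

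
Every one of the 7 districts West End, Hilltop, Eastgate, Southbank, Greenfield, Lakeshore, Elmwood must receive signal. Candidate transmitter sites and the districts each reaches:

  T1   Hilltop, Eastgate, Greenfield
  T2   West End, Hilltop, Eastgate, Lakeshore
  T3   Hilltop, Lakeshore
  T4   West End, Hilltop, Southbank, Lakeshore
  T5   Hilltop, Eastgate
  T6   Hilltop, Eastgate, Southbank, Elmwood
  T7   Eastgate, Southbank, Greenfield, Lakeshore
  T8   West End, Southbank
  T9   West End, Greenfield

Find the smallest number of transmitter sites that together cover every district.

T1, T2, T6 together cover {West End, Hilltop, Eastgate, Southbank, Greenfield, Lakeshore, Elmwood} — every district.
No 2 of the 9 transmitter sites cover everything (all 36 pairs fall short), so 3 is minimum.

3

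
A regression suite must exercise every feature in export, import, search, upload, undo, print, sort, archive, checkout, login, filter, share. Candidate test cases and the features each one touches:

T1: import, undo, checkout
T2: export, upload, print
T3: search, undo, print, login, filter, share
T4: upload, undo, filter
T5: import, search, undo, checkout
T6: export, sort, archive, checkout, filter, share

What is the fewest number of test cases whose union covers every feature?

T1, T2, T3, T6 together cover {export, import, search, upload, undo, print, sort, archive, checkout, login, filter, share} — every feature.
No 3 of the 6 test cases cover everything (all 20 triples fall short), so 4 is minimum.

4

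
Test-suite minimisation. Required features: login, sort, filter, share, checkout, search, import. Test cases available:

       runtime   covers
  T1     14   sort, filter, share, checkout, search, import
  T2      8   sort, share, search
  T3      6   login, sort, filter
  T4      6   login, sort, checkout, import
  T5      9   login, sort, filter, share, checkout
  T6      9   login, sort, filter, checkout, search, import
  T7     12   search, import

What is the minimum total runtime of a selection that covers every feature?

17

T2, T6 cover every feature at runtime 8 + 9 = 17.
Any cover uses at least 2 test cases; among all covering selections none totals below 17.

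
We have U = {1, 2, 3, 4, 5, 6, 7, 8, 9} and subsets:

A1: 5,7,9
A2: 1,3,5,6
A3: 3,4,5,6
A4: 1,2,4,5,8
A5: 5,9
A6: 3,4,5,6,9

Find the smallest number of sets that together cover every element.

A1, A2, A4 together cover {1, 2, 3, 4, 5, 6, 7, 8, 9} — every element.
No 2 of the 6 sets cover everything (all 15 pairs fall short), so 3 is minimum.

3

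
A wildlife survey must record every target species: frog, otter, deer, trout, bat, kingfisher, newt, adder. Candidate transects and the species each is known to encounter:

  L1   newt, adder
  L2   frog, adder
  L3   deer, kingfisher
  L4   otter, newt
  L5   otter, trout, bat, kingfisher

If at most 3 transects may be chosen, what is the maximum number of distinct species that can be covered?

7

Choosing L1, L2, L5 covers {frog, otter, trout, bat, kingfisher, newt, adder} — 7 species.
No choice of 3 transects does better; here deer is left uncovered.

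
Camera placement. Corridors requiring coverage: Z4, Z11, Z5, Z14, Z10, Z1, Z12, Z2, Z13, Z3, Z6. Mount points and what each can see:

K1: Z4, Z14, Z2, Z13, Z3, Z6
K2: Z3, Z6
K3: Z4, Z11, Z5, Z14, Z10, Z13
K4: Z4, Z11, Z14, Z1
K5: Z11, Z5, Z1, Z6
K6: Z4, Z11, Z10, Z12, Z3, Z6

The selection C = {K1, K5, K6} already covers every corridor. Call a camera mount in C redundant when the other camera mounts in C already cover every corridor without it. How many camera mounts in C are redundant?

0

Drop K1: Z14, Z2, Z13 uncovered — not redundant.
Drop K5: Z5, Z1 uncovered — not redundant.
Drop K6: Z10, Z12 uncovered — not redundant.
None of the camera mounts in C is redundant.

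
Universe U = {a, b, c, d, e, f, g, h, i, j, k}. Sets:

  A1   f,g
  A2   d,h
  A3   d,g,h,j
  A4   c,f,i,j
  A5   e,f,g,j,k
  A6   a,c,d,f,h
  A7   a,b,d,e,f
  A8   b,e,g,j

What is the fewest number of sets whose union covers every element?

4

A2, A4, A5, A7 together cover {a, b, c, d, e, f, g, h, i, j, k} — every element.
No 3 of the 8 sets cover everything (all 56 triples fall short), so 4 is minimum.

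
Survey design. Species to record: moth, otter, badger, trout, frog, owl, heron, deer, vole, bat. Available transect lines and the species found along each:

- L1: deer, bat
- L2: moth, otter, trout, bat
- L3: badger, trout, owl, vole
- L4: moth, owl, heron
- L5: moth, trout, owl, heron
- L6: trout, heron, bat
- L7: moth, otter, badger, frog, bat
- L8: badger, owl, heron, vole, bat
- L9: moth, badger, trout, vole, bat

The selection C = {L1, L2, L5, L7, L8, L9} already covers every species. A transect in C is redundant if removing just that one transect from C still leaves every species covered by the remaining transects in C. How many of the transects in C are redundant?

4

Drop L1: deer uncovered — not redundant.
Drop L2: the rest still cover every species — redundant.
Drop L5: the rest still cover every species — redundant.
Drop L7: frog uncovered — not redundant.
Drop L8: the rest still cover every species — redundant.
Drop L9: the rest still cover every species — redundant.
4 redundant: L2, L5, L8, L9.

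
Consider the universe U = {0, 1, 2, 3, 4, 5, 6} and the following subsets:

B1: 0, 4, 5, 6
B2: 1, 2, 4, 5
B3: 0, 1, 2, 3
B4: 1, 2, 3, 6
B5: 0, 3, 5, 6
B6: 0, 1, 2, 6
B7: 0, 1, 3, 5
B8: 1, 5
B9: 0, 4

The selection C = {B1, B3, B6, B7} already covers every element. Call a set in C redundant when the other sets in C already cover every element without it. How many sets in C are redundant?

3

Drop B1: 4 uncovered — not redundant.
Drop B3: the rest still cover every element — redundant.
Drop B6: the rest still cover every element — redundant.
Drop B7: the rest still cover every element — redundant.
3 redundant: B3, B6, B7.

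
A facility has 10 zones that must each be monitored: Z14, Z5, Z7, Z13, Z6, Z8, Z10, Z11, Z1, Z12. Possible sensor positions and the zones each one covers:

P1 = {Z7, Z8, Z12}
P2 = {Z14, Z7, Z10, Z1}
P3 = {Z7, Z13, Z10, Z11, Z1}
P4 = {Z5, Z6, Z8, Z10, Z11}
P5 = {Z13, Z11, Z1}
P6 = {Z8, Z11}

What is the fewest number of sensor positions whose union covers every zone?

P1, P2, P3, P4 together cover {Z14, Z5, Z7, Z13, Z6, Z8, Z10, Z11, Z1, Z12} — every zone.
No 3 of the 6 sensor positions cover everything (all 20 triples fall short), so 4 is minimum.

4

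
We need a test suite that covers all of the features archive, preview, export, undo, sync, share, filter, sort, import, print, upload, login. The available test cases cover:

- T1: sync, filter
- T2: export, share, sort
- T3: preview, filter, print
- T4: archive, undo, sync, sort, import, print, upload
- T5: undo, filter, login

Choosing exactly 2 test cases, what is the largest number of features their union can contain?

Choosing T2, T4 covers {archive, export, undo, sync, share, sort, import, print, upload} — 9 features.
No choice of 2 test cases does better; here preview, filter, login are left uncovered.

9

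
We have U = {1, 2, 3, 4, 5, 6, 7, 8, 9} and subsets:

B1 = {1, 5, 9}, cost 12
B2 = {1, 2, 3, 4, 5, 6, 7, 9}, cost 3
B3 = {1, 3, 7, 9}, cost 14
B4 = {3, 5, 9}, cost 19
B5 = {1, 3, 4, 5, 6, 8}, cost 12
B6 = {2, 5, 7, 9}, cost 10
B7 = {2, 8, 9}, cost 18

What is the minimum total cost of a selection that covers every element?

B2, B5 cover every element at cost 3 + 12 = 15.
Any cover uses at least 2 sets; among all covering selections none totals below 15.

15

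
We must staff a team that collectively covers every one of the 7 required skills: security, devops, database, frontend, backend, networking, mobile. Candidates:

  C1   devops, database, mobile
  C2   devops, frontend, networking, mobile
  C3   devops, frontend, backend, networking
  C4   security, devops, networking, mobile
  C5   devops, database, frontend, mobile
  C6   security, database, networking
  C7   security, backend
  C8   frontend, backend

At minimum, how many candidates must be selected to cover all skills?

C1, C2, C7 together cover {security, devops, database, frontend, backend, networking, mobile} — every skill.
No 2 of the 8 candidates cover everything (all 28 pairs fall short), so 3 is minimum.

3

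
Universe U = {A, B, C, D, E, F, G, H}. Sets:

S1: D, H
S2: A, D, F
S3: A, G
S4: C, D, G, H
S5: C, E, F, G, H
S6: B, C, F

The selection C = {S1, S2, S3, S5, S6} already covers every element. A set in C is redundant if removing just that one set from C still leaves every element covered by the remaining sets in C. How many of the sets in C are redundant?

3

Drop S1: the rest still cover every element — redundant.
Drop S2: the rest still cover every element — redundant.
Drop S3: the rest still cover every element — redundant.
Drop S5: E uncovered — not redundant.
Drop S6: B uncovered — not redundant.
3 redundant: S1, S2, S3.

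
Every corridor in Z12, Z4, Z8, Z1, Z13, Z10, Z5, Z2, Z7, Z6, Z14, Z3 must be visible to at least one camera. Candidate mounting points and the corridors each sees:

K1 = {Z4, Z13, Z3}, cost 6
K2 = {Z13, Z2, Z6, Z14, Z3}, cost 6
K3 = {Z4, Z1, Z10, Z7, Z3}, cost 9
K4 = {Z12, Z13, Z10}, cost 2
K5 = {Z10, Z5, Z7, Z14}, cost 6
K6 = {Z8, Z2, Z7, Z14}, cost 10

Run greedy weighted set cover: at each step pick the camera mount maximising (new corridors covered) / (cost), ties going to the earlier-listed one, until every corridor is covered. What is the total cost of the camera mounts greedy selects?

Pick 1: K4 adds 3 new (Z12, Z13, Z10) at cost 2 (ratio 3/2).
Pick 2: K2 adds 4 new (Z2, Z6, Z14, Z3) at cost 6 (ratio 4/6).
Pick 3: K3 adds 3 new (Z4, Z1, Z7) at cost 9 (ratio 3/9).
Pick 4: K5 adds 1 new (Z5) at cost 6 (ratio 1/6).
Pick 5: K6 adds 1 new (Z8) at cost 10 (ratio 1/10).
Greedy total cost: 2 + 6 + 9 + 6 + 10 = 33.

33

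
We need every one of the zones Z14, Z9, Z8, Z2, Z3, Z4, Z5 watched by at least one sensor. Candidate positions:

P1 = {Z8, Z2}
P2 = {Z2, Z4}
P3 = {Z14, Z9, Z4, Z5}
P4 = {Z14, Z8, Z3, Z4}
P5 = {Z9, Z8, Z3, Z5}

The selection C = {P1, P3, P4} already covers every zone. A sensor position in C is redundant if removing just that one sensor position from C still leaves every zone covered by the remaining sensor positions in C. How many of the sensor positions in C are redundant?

Drop P1: Z2 uncovered — not redundant.
Drop P3: Z9, Z5 uncovered — not redundant.
Drop P4: Z3 uncovered — not redundant.
None of the sensor positions in C is redundant.

0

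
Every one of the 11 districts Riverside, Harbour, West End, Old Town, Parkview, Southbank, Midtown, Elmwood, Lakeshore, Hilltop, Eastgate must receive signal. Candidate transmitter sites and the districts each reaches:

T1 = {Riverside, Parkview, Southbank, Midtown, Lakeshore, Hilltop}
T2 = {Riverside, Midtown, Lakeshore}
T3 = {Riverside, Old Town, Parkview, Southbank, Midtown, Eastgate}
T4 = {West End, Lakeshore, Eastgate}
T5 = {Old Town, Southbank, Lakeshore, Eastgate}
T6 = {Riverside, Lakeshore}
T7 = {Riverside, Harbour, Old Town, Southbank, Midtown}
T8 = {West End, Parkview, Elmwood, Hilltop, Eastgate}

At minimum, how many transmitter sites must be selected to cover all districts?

T1, T7, T8 together cover {Riverside, Harbour, West End, Old Town, Parkview, Southbank, Midtown, Elmwood, Lakeshore, Hilltop, Eastgate} — every district.
No 2 of the 8 transmitter sites cover everything (all 28 pairs fall short), so 3 is minimum.

3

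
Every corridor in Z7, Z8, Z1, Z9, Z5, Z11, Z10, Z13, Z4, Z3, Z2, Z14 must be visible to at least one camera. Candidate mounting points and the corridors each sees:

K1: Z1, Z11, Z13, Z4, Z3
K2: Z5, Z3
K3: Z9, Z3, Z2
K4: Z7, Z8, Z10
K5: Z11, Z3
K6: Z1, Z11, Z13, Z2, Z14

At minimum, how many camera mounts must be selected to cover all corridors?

K1, K2, K3, K4, K6 together cover {Z7, Z8, Z1, Z9, Z5, Z11, Z10, Z13, Z4, Z3, Z2, Z14} — every corridor.
No 4 of the 6 camera mounts cover everything (all 15 size-4 selections fall short), so 5 is minimum.

5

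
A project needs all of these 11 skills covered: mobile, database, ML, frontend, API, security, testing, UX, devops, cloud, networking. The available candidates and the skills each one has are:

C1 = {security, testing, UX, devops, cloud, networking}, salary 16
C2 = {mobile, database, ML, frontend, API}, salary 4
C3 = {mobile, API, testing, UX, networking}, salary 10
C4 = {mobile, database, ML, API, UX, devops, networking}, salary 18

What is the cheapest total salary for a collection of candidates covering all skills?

20

C1, C2 cover every skill at salary 16 + 4 = 20.
Any cover uses at least 2 candidates; among all covering selections none totals below 20.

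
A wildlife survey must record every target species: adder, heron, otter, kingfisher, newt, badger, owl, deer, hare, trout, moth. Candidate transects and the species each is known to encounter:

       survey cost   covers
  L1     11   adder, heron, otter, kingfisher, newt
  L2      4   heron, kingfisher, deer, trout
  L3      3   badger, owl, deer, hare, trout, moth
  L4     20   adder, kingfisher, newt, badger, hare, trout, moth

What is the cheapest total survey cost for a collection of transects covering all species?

L1, L3 cover every species at survey cost 11 + 3 = 14.
Any cover uses at least 2 transects; among all covering selections none totals below 14.

14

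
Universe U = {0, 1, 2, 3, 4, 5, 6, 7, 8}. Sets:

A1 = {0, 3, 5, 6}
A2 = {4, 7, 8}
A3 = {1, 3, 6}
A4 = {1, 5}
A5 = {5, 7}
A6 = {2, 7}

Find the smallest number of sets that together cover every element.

A1, A2, A3, A6 together cover {0, 1, 2, 3, 4, 5, 6, 7, 8} — every element.
No 3 of the 6 sets cover everything (all 20 triples fall short), so 4 is minimum.

4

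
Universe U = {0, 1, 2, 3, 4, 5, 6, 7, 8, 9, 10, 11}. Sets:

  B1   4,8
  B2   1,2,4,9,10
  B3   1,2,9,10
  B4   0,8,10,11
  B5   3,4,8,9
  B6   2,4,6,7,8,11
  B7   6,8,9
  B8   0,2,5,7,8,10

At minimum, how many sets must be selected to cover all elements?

4

B2, B5, B6, B8 together cover {0, 1, 2, 3, 4, 5, 6, 7, 8, 9, 10, 11} — every element.
No 3 of the 8 sets cover everything (all 56 triples fall short), so 4 is minimum.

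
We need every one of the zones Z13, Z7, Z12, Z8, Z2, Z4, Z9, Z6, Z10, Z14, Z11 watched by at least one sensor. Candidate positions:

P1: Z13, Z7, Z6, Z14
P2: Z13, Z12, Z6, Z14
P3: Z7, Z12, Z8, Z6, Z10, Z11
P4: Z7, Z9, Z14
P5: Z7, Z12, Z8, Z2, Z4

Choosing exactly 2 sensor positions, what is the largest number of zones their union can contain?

8

Choosing P1, P3 covers {Z13, Z7, Z12, Z8, Z6, Z10, Z14, Z11} — 8 zones.
No choice of 2 sensor positions does better; here Z2, Z4, Z9 are left uncovered.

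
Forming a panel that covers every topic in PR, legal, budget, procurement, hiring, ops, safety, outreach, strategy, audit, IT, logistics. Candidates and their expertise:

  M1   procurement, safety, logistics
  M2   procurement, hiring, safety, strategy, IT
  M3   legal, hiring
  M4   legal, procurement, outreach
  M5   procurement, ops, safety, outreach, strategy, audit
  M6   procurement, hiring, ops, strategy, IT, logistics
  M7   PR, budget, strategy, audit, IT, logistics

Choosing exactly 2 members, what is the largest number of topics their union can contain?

Choosing M5, M7 covers {PR, budget, procurement, ops, safety, outreach, strategy, audit, IT, logistics} — 10 topics.
No choice of 2 members does better; here legal, hiring are left uncovered.

10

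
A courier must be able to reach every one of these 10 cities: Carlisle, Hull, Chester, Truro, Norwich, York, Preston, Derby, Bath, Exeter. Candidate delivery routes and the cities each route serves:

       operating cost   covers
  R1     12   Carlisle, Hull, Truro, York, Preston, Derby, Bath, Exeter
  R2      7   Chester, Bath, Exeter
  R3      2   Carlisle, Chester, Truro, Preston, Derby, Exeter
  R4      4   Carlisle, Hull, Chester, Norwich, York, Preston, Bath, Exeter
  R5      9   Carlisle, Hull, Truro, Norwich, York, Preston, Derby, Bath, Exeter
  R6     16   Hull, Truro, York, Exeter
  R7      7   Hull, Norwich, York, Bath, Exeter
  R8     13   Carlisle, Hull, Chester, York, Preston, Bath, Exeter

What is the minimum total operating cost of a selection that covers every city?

R3, R4 cover every city at operating cost 2 + 4 = 6.
Any cover uses at least 2 routes; among all covering selections none totals below 6.

6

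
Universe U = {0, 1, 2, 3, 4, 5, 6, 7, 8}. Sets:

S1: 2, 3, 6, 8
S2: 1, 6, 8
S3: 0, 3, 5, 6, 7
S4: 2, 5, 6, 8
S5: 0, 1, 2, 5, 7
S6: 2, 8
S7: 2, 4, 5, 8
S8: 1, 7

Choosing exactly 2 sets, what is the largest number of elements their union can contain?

8

Choosing S1, S5 covers {0, 1, 2, 3, 5, 6, 7, 8} — 8 elements.
No choice of 2 sets does better; here 4 is left uncovered.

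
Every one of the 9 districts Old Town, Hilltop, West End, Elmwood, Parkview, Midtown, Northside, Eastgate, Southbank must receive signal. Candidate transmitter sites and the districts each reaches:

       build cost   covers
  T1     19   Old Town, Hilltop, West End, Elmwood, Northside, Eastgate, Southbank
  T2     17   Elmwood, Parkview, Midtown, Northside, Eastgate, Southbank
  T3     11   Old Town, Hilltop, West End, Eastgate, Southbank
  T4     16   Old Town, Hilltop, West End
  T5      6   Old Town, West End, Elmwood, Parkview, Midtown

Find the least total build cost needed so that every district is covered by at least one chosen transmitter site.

T1, T5 cover every district at build cost 19 + 6 = 25.
Any cover uses at least 2 transmitter sites; among all covering selections none totals below 25.
Greedy by coverage-per-build cost would pick T5, T3, T2 for 34 — worse than the optimum 25.

25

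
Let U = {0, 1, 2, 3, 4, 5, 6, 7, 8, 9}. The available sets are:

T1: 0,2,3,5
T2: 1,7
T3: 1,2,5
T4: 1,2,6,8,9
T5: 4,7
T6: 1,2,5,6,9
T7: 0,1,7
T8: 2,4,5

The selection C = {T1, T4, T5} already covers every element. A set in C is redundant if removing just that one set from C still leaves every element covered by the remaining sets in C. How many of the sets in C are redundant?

0

Drop T1: 0, 3, 5 uncovered — not redundant.
Drop T4: 1, 6, 8, 9 uncovered — not redundant.
Drop T5: 4, 7 uncovered — not redundant.
None of the sets in C is redundant.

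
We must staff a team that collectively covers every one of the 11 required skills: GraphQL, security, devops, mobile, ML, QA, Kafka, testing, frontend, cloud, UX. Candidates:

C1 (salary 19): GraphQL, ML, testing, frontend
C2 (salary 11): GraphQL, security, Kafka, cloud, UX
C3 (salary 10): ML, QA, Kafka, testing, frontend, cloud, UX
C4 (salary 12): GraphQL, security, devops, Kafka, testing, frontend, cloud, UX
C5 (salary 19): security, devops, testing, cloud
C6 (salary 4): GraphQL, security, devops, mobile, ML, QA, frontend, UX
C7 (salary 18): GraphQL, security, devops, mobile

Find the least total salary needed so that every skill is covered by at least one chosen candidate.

C3, C6 cover every skill at salary 10 + 4 = 14.
Any cover uses at least 2 candidates; among all covering selections none totals below 14.

14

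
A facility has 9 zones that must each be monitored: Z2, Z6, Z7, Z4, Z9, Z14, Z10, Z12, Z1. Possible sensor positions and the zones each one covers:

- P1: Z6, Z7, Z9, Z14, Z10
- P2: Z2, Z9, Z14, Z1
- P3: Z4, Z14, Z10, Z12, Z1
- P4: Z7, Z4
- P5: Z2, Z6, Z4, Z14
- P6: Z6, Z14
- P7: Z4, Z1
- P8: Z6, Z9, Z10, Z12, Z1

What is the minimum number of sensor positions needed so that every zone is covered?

P1, P2, P3 together cover {Z2, Z6, Z7, Z4, Z9, Z14, Z10, Z12, Z1} — every zone.
No 2 of the 8 sensor positions cover everything (all 28 pairs fall short), so 3 is minimum.

3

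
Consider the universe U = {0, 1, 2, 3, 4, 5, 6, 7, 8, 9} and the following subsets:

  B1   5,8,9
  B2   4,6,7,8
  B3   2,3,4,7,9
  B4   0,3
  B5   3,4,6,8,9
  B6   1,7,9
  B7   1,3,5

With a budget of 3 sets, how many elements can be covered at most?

Choosing B2, B3, B7 covers {1, 2, 3, 4, 5, 6, 7, 8, 9} — 9 elements.
No choice of 3 sets does better; here 0 is left uncovered.

9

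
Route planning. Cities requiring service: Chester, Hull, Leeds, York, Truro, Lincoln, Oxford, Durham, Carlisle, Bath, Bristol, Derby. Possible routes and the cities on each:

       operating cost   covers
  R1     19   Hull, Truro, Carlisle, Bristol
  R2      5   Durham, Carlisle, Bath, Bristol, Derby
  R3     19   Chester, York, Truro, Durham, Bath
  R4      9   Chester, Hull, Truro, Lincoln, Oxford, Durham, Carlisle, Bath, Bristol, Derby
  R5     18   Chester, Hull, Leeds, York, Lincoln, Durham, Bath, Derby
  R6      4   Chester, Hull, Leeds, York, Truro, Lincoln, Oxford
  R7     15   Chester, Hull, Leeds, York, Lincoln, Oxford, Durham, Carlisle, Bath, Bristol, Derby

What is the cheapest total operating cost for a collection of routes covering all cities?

9

R2, R6 cover every city at operating cost 5 + 4 = 9.
Any cover uses at least 2 routes; among all covering selections none totals below 9.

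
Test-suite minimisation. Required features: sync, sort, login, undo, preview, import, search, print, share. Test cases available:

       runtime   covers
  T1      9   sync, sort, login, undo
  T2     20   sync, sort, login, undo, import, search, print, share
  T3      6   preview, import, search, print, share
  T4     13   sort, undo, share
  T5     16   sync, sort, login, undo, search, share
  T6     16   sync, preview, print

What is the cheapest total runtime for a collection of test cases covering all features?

T1, T3 cover every feature at runtime 9 + 6 = 15.
Any cover uses at least 2 test cases; among all covering selections none totals below 15.

15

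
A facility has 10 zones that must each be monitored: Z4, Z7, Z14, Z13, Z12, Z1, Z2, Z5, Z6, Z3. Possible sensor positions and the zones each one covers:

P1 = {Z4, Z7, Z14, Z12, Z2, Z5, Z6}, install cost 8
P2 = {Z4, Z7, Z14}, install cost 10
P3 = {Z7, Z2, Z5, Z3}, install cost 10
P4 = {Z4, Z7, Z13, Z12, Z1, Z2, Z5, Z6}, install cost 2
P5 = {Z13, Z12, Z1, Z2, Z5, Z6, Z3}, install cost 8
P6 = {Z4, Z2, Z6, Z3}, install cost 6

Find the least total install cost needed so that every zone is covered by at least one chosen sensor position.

P1, P5 cover every zone at install cost 8 + 8 = 16.
Any cover uses at least 2 sensor positions; among all covering selections none totals below 16.

16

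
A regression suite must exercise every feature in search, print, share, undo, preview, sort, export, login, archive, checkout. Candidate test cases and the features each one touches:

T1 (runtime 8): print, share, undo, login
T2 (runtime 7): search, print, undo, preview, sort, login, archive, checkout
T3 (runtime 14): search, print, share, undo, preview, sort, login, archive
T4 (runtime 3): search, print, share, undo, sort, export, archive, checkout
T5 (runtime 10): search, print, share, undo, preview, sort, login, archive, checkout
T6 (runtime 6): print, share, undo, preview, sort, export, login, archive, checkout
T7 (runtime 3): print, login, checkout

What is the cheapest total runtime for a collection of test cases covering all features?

T4, T6 cover every feature at runtime 3 + 6 = 9.
Any cover uses at least 2 test cases; among all covering selections none totals below 9.

9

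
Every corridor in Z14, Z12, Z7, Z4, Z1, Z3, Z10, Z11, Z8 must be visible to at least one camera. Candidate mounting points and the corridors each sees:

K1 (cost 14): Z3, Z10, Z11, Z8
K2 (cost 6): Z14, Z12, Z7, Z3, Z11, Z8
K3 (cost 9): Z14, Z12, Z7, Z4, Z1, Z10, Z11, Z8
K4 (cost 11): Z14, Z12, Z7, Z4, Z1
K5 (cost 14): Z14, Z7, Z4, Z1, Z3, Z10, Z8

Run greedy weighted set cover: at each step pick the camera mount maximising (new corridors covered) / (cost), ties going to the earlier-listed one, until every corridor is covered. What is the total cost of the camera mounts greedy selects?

15

Pick 1: K2 adds 6 new (Z14, Z12, Z7, Z3, Z11, Z8) at cost 6 (ratio 6/6).
Pick 2: K3 adds 3 new (Z4, Z1, Z10) at cost 9 (ratio 3/9).
Greedy total cost: 6 + 9 = 15.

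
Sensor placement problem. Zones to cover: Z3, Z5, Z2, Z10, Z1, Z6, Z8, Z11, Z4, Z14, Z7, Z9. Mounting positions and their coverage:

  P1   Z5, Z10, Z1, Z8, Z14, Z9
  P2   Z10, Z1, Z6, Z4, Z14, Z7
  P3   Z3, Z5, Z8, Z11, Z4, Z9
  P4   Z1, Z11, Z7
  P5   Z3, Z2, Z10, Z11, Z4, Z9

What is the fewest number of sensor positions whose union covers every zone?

3

P1, P2, P5 together cover {Z3, Z5, Z2, Z10, Z1, Z6, Z8, Z11, Z4, Z14, Z7, Z9} — every zone.
No 2 of the 5 sensor positions cover everything (all 10 pairs fall short), so 3 is minimum.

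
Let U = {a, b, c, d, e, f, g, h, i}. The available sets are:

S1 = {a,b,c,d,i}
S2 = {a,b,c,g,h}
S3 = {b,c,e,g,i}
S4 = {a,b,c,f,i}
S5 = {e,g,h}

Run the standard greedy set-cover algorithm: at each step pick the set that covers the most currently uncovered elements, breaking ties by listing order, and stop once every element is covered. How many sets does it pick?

3

Pick 1: S1 covers 5 new elements (a, b, c, d, i).
Pick 2: S5 covers 3 new elements (e, g, h).
Pick 3: S4 covers 1 new elements (f).
Greedy uses 3 sets.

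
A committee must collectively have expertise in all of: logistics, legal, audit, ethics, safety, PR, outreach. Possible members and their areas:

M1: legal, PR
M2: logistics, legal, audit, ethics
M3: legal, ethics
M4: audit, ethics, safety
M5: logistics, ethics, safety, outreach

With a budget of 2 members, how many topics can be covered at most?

Choosing M1, M5 covers {logistics, legal, ethics, safety, PR, outreach} — 6 topics.
No choice of 2 members does better; here audit is left uncovered.

6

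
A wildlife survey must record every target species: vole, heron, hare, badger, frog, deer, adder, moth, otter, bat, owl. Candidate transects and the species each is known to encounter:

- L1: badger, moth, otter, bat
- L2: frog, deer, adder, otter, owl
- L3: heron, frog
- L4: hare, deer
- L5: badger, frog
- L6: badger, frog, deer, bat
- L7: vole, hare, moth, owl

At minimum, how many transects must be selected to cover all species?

4

L1, L2, L3, L7 together cover {vole, heron, hare, badger, frog, deer, adder, moth, otter, bat, owl} — every species.
No 3 of the 7 transects cover everything (all 35 triples fall short), so 4 is minimum.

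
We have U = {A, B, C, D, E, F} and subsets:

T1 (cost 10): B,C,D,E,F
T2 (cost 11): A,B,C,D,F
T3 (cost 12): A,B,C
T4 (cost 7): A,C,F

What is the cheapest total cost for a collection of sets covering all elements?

T1, T4 cover every element at cost 10 + 7 = 17.
Any cover uses at least 2 sets; among all covering selections none totals below 17.

17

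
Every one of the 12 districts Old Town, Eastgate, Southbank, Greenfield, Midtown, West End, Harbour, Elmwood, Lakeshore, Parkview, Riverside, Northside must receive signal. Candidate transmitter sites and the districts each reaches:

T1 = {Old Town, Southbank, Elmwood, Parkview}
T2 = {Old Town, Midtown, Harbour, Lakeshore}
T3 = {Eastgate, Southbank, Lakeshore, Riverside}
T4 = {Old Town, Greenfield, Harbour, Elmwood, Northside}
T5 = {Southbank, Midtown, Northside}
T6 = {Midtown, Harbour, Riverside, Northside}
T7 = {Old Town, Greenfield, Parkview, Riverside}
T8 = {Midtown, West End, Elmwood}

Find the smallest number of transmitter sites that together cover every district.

T1, T3, T4, T8 together cover {Old Town, Eastgate, Southbank, Greenfield, Midtown, West End, Harbour, Elmwood, Lakeshore, Parkview, Riverside, Northside} — every district.
No 3 of the 8 transmitter sites cover everything (all 56 triples fall short), so 4 is minimum.

4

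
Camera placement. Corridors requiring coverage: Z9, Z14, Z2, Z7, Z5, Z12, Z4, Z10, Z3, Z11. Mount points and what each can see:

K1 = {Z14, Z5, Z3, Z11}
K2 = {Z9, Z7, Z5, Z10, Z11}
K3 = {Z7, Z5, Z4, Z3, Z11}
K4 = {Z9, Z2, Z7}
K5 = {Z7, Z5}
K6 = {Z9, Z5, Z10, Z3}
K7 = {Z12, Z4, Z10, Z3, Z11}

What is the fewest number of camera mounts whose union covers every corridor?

3

K1, K4, K7 together cover {Z9, Z14, Z2, Z7, Z5, Z12, Z4, Z10, Z3, Z11} — every corridor.
No 2 of the 7 camera mounts cover everything (all 21 pairs fall short), so 3 is minimum.
Greedy (largest uncovered first) would take K2, K7, K1, K4 — 4 camera mounts — but 3 suffice.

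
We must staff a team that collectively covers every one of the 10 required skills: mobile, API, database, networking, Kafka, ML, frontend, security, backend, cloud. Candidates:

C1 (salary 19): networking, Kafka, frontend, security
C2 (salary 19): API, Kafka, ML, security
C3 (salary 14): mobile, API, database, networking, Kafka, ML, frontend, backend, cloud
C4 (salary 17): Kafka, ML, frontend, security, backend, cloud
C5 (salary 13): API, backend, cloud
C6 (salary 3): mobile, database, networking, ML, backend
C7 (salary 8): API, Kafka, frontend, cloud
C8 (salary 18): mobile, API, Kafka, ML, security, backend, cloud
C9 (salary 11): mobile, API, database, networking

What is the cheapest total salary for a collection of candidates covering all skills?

28

C4, C9 cover every skill at salary 17 + 11 = 28.
Any cover uses at least 2 candidates; among all covering selections none totals below 28.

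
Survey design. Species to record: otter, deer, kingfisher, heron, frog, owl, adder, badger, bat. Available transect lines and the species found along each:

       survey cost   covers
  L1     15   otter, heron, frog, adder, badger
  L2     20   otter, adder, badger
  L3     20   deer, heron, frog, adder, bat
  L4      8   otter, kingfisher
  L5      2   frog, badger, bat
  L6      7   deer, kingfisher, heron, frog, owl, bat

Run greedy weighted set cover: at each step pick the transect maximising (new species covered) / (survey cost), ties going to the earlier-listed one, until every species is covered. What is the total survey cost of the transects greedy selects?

Pick 1: L5 adds 3 new (frog, badger, bat) at survey cost 2 (ratio 3/2).
Pick 2: L6 adds 4 new (deer, kingfisher, heron, owl) at survey cost 7 (ratio 4/7).
Pick 3: L1 adds 2 new (otter, adder) at survey cost 15 (ratio 2/15).
Greedy total survey cost: 2 + 7 + 15 = 24. (The true optimum is 22, so greedy overshoots here.)

24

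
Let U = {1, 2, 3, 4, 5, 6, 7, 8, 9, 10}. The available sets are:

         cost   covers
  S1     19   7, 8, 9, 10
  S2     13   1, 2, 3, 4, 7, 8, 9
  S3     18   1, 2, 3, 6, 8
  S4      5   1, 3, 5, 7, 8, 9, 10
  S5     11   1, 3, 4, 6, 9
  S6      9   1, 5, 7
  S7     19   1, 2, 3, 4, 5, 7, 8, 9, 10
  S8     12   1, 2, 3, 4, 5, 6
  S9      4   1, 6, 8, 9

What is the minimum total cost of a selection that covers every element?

17

S4, S8 cover every element at cost 5 + 12 = 17.
Any cover uses at least 2 sets; among all covering selections none totals below 17.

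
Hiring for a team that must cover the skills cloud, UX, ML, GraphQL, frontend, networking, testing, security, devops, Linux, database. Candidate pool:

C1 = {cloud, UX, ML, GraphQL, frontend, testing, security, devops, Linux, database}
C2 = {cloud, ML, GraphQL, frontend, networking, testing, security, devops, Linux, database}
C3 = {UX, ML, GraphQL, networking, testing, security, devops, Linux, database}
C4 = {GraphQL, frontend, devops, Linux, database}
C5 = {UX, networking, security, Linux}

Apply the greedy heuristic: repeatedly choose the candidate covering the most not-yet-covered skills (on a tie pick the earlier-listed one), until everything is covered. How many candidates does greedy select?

Pick 1: C1 covers 10 new skills (cloud, UX, ML, GraphQL, frontend, testing, security, devops, Linux, database).
Pick 2: C2 covers 1 new skills (networking).
Greedy uses 2 candidates.

2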